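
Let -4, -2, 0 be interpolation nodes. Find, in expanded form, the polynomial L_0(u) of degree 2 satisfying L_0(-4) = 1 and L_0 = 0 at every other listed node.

L_0(u) = (u + 2)u / [(-2)·(-4)]
       = (u^2 + 2u) / (8)

L_0(u) = (1/8)u^2 + (1/4)u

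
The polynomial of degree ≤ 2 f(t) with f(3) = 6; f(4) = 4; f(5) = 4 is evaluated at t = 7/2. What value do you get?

19/4

Evaluate each Lagrange basis at t = 7/2:
L_0(7/2) = (-1/2)·(-3/2)/[(-1)·(-2)] = 3/8
L_1(7/2) = (1/2)·(-3/2)/[(1)·(-1)] = 3/4
L_2(7/2) = (1/2)·(-1/2)/[(2)·(1)] = -1/8
Sum: 6·(3/8) + 4·(3/4) + 4·(-1/8) = 19/4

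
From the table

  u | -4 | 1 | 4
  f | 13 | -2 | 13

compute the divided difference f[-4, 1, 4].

1

f[-4,1] = (-2 - 13) / (1 - (-4)) = -3
f[1,4] = (13 - (-2)) / (4 - 1) = 5
f[-4,1,4] = (5 - (-3)) / (4 - (-4)) = 1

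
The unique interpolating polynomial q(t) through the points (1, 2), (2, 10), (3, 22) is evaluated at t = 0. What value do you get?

-2

L_0(0) = (-2)·(-3)/[(-1)·(-2)] = 3
L_1(0) = (-1)·(-3)/[(1)·(-1)] = -3
L_2(0) = (-1)·(-2)/[(2)·(1)] = 1
Sum: 2·(3) + 10·(-3) + 22·(1) = -2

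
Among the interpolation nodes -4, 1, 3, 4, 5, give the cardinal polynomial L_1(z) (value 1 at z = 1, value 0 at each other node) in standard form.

L_1(z) = -(1/120)z^4 + (1/15)z^3 + (1/120)z^2 - (16/15)z + 2

L_1(z) = (z + 4)(z - 3)(z - 4)(z - 5) / [(5)·(-2)·(-3)·(-4)]
       = (z^4 - 8z^3 - z^2 + 128z - 240) / (-120)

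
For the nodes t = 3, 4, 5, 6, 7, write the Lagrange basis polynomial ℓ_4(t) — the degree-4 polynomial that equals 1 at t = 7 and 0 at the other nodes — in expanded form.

ℓ_4(t) = (t - 3)(t - 4)(t - 5)(t - 6) / [(4)·(3)·(2)·(1)]
       = (t^4 - 18t^3 + 119t^2 - 342t + 360) / (24)

ℓ_4(t) = (1/24)t^4 - (3/4)t^3 + (119/24)t^2 - (57/4)t + 15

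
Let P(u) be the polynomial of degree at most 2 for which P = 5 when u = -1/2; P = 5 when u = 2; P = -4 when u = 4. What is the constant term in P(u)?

6

Build the Lagrange basis polynomials:
L_0(u) = (u - 2)(u - 4) / [45/4] = (4/45)u^2 - (8/15)u + 32/45
L_1(u) = (u + 1/2)(u - 4) / [-5] = -(1/5)u^2 + (7/10)u + 2/5
L_2(u) = (u + 1/2)(u - 2) / [9] = (1/9)u^2 - (1/6)u - 1/9
P(u) = 5·L_0 + 5·L_1 + (-4)·L_2
Only the constant term is needed; take it from each L_i and combine:
5·(32/45) + 5·(2/5) + (-4)·(-1/9) = 6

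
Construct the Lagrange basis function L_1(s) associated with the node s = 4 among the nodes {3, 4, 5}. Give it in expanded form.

L_1(s) = (s - 3)(s - 5) / [(1)·(-1)]
       = (s^2 - 8s + 15) / (-1)

L_1(s) = -s^2 + 8s - 15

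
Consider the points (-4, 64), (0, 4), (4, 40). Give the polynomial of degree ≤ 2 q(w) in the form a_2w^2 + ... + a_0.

Newton's divided differences:
q[-4,0] = (4 - 64) / (0 - (-4)) = -15
q[0,4] = (40 - 4) / (4 - 0) = 9
q[-4,0,4] = (9 - (-15)) / (4 - (-4)) = 3
q(w) = 64 + (-15)·(w + 4) + 3·(w + 4)w
Expanding: q(w) = 3w^2 - 3w + 4

q(w) = 3w^2 - 3w + 4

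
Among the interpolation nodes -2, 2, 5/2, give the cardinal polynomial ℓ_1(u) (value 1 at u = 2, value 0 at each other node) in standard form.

ℓ_1(u) = -(1/2)u^2 + (1/4)u + 5/2

ℓ_1(u) = (u + 2)(u - 5/2) / [(4)·(-1/2)]
       = (u^2 - (1/2)u - 5) / (-2)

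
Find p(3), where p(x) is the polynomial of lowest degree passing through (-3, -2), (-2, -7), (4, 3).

Evaluate each Lagrange basis at x = 3:
L_0(3) = (5)·(-1)/[(-1)·(-7)] = -5/7
L_1(3) = (6)·(-1)/[(1)·(-6)] = 1
L_2(3) = (6)·(5)/[(7)·(6)] = 5/7
Sum: (-2)·(-5/7) + (-7)·(1) + 3·(5/7) = -24/7

-24/7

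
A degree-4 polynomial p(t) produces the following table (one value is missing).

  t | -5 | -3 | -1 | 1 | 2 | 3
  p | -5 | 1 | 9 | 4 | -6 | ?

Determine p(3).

-751/35

The 5 known values determine p uniquely (degree ≤ 4).
Evaluate each Lagrange basis at t = 3:
L_0(3) = (6)·(4)·(2)·(1)/[(-2)·(-4)·(-6)·(-7)] = 1/7
L_1(3) = (8)·(4)·(2)·(1)/[(2)·(-2)·(-4)·(-5)] = -4/5
L_2(3) = (8)·(6)·(2)·(1)/[(4)·(2)·(-2)·(-3)] = 2
L_3(3) = (8)·(6)·(4)·(1)/[(6)·(4)·(2)·(-1)] = -4
L_4(3) = (8)·(6)·(4)·(2)/[(7)·(5)·(3)·(1)] = 128/35
Sum: (-5)·(1/7) + 1·(-4/5) + 9·(2) + 4·(-4) + (-6)·(128/35) = -751/35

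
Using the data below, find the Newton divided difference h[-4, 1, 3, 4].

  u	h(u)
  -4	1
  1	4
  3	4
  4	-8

-137/280

h[-4,1] = (4 - 1) / (1 - (-4)) = 3/5
h[1,3] = (4 - 4) / (3 - 1) = 0
h[3,4] = (-8 - 4) / (4 - 3) = -12
h[-4,1,3] = (0 - 3/5) / (3 - (-4)) = -3/35
h[1,3,4] = (-12 - 0) / (4 - 1) = -4
h[-4,1,3,4] = (-4 - (-3/35)) / (4 - (-4)) = -137/280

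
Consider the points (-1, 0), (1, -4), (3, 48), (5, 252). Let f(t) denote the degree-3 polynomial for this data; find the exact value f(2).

Evaluate each Lagrange basis at t = 2:
L_0(2) = (1)·(-1)·(-3)/[(-2)·(-4)·(-6)] = -1/16
L_1(2) = (3)·(-1)·(-3)/[(2)·(-2)·(-4)] = 9/16
L_2(2) = (3)·(1)·(-3)/[(4)·(2)·(-2)] = 9/16
L_3(2) = (3)·(1)·(-1)/[(6)·(4)·(2)] = -1/16
Sum: 0 + (-4)·(9/16) + 48·(9/16) + 252·(-1/16) = 9

9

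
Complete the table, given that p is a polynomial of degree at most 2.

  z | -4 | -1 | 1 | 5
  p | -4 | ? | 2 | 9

-23/30

The 3 known values determine p uniquely (degree ≤ 2).
Evaluate each Lagrange basis at z = -1:
L_0(-1) = (-2)·(-6)/[(-5)·(-9)] = 4/15
L_1(-1) = (3)·(-6)/[(5)·(-4)] = 9/10
L_2(-1) = (3)·(-2)/[(9)·(4)] = -1/6
Sum: (-4)·(4/15) + 2·(9/10) + 9·(-1/6) = -23/30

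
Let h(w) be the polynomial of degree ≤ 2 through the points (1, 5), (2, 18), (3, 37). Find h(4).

Evaluate each Lagrange basis at w = 4:
L_0(4) = (2)·(1)/[(-1)·(-2)] = 1
L_1(4) = (3)·(1)/[(1)·(-1)] = -3
L_2(4) = (3)·(2)/[(2)·(1)] = 3
Sum: 5·(1) + 18·(-3) + 37·(3) = 62

62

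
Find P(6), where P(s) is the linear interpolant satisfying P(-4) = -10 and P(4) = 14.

Evaluate each Lagrange basis at s = 6:
L_0(6) = (2)/[(-8)] = -1/4
L_1(6) = (10)/[(8)] = 5/4
Sum: (-10)·(-1/4) + 14·(5/4) = 20

20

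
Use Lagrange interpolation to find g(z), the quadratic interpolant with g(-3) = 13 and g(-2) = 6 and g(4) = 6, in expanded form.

Build the Lagrange basis polynomials:
L_0(z) = (z + 2)(z - 4) / [7] = (1/7)z^2 - (2/7)z - 8/7
L_1(z) = (z + 3)(z - 4) / [-6] = -(1/6)z^2 + (1/6)z + 2
L_2(z) = (z + 3)(z + 2) / [42] = (1/42)z^2 + (5/42)z + 1/7
g(z) = 13·L_0 + 6·L_1 + 6·L_2
  13·L_0(z) = (13/7)z^2 - (26/7)z - 104/7
  6·L_1(z) = -z^2 + z + 12
  6·L_2(z) = (1/7)z^2 + (5/7)z + 6/7
Adding term by term: z^2 - 2z - 2

g(z) = z^2 - 2z - 2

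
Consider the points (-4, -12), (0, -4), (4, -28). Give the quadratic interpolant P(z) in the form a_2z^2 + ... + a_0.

P(z) = -z^2 - 2z - 4

Newton's divided differences:
P[-4,0] = (-4 - (-12)) / (0 - (-4)) = 2
P[0,4] = (-28 - (-4)) / (4 - 0) = -6
P[-4,0,4] = (-6 - 2) / (4 - (-4)) = -1
P(z) = -12 + 2·(z + 4) + (-1)·(z + 4)z
Expanding: P(z) = -z^2 - 2z - 4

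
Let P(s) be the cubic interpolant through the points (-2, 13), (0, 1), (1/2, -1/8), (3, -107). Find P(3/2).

Evaluate each Lagrange basis at s = 3/2:
L_0(3/2) = (3/2)·(1)·(-3/2)/[(-2)·(-5/2)·(-5)] = 9/100
L_1(3/2) = (7/2)·(1)·(-3/2)/[(2)·(-1/2)·(-3)] = -7/4
L_2(3/2) = (7/2)·(3/2)·(-3/2)/[(5/2)·(1/2)·(-5/2)] = 63/25
L_3(3/2) = (7/2)·(3/2)·(1)/[(5)·(3)·(5/2)] = 7/50
Sum: 13·(9/100) + 1·(-7/4) + (-1/8)·(63/25) + (-107)·(7/50) = -127/8

-127/8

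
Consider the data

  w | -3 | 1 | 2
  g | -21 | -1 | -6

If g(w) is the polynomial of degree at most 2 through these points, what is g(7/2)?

-21

Evaluate each Lagrange basis at w = 7/2:
L_0(7/2) = (5/2)·(3/2)/[(-4)·(-5)] = 3/16
L_1(7/2) = (13/2)·(3/2)/[(4)·(-1)] = -39/16
L_2(7/2) = (13/2)·(5/2)/[(5)·(1)] = 13/4
Sum: (-21)·(3/16) + (-1)·(-39/16) + (-6)·(13/4) = -21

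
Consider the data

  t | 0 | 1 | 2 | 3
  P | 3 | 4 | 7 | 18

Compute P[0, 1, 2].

1

P[0,1] = (4 - 3) / (1 - 0) = 1
P[1,2] = (7 - 4) / (2 - 1) = 3
P[0,1,2] = (3 - 1) / (2 - 0) = 1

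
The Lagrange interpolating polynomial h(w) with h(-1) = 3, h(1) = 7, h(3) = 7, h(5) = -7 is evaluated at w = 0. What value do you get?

39/8

L_0(0) = (-1)·(-3)·(-5)/[(-2)·(-4)·(-6)] = 5/16
L_1(0) = (1)·(-3)·(-5)/[(2)·(-2)·(-4)] = 15/16
L_2(0) = (1)·(-1)·(-5)/[(4)·(2)·(-2)] = -5/16
L_3(0) = (1)·(-1)·(-3)/[(6)·(4)·(2)] = 1/16
Sum: 3·(5/16) + 7·(15/16) + 7·(-5/16) + (-7)·(1/16) = 39/8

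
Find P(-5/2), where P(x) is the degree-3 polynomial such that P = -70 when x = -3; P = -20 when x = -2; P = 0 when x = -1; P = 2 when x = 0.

-81/2

Using Newton's divided-difference form:
P[-3,-2] = (-20 - (-70)) / (-2 - (-3)) = 50
P[-2,-1] = (0 - (-20)) / (-1 - (-2)) = 20
P[-1,0] = (2 - 0) / (0 - (-1)) = 2
P[-3,-2,-1] = (20 - 50) / (-1 - (-3)) = -15
P[-2,-1,0] = (2 - 20) / (0 - (-2)) = -9
P[-3,-2,-1,0] = (-9 - (-15)) / (0 - (-3)) = 2
P(-5/2) = -70 + 50·(1/2) + (-15)·(1/2)·(-1/2) + 2·(1/2)·(-1/2)·(-3/2) = -81/2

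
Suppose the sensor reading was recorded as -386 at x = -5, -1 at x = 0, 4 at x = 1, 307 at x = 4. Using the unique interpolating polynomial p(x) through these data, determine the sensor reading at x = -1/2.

1

L_0(-1/2) = (-1/2)·(-3/2)·(-9/2)/[(-5)·(-6)·(-9)] = 1/80
L_1(-1/2) = (9/2)·(-3/2)·(-9/2)/[(5)·(-1)·(-4)] = 243/160
L_2(-1/2) = (9/2)·(-1/2)·(-9/2)/[(6)·(1)·(-3)] = -9/16
L_3(-1/2) = (9/2)·(-1/2)·(-3/2)/[(9)·(4)·(3)] = 1/32
Sum: (-386)·(1/80) + (-1)·(243/160) + 4·(-9/16) + 307·(1/32) = 1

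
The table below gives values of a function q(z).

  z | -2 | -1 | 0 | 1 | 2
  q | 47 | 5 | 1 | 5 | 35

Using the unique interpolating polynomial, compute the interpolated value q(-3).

Evaluate each Lagrange basis at z = -3:
L_0(-3) = (-2)·(-3)·(-4)·(-5)/[(-1)·(-2)·(-3)·(-4)] = 5
L_1(-3) = (-1)·(-3)·(-4)·(-5)/[(1)·(-1)·(-2)·(-3)] = -10
L_2(-3) = (-1)·(-2)·(-4)·(-5)/[(2)·(1)·(-1)·(-2)] = 10
L_3(-3) = (-1)·(-2)·(-3)·(-5)/[(3)·(2)·(1)·(-1)] = -5
L_4(-3) = (-1)·(-2)·(-3)·(-4)/[(4)·(3)·(2)·(1)] = 1
Sum: 47·(5) + 5·(-10) + 1·(10) + 5·(-5) + 35·(1) = 205

205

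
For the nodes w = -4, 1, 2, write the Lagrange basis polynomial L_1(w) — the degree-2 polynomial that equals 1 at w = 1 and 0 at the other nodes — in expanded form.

L_1(w) = (w + 4)(w - 2) / [(5)·(-1)]
       = (w^2 + 2w - 8) / (-5)

L_1(w) = -(1/5)w^2 - (2/5)w + 8/5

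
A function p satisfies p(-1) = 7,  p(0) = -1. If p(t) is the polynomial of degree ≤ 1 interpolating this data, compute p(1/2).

Evaluate each Lagrange basis at t = 1/2:
L_0(1/2) = (1/2)/[(-1)] = -1/2
L_1(1/2) = (3/2)/[(1)] = 3/2
Sum: 7·(-1/2) + (-1)·(3/2) = -5

-5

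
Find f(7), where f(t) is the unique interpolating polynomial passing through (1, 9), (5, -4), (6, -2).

21/10

Using Newton's divided-difference form:
f[1,5] = (-4 - 9) / (5 - 1) = -13/4
f[5,6] = (-2 - (-4)) / (6 - 5) = 2
f[1,5,6] = (2 - (-13/4)) / (6 - 1) = 21/20
f(7) = 9 + (-13/4)·(6) + (21/20)·(6)·(2) = 21/10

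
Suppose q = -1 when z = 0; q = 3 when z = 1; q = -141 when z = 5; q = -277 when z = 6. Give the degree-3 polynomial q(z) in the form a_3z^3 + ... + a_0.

Build the Lagrange basis polynomials:
L_0(z) = (z - 1)(z - 5)(z - 6) / [-30] = -(1/30)z^3 + (2/5)z^2 - (41/30)z + 1
L_1(z) = z(z - 5)(z - 6) / [20] = (1/20)z^3 - (11/20)z^2 + (3/2)z
L_2(z) = z(z - 1)(z - 6) / [-20] = -(1/20)z^3 + (7/20)z^2 - (3/10)z
L_3(z) = z(z - 1)(z - 5) / [30] = (1/30)z^3 - (1/5)z^2 + (1/6)z
q(z) = (-1)·L_0 + 3·L_1 + (-141)·L_2 + (-277)·L_3
  (-1)·L_0(z) = (1/30)z^3 - (2/5)z^2 + (41/30)z - 1
  3·L_1(z) = (3/20)z^3 - (33/20)z^2 + (9/2)z
  (-141)·L_2(z) = (141/20)z^3 - (987/20)z^2 + (423/10)z
  (-277)·L_3(z) = -(277/30)z^3 + (277/5)z^2 - (277/6)z
Adding term by term: -2z^3 + 4z^2 + 2z - 1

q(z) = -2z^3 + 4z^2 + 2z - 1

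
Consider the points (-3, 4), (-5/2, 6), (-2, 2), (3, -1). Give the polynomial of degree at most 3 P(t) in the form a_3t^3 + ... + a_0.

Newton's divided differences:
P[-3,-5/2] = (6 - 4) / (-5/2 - (-3)) = 4
P[-5/2,-2] = (2 - 6) / (-2 - (-5/2)) = -8
P[-2,3] = (-1 - 2) / (3 - (-2)) = -3/5
P[-3,-5/2,-2] = (-8 - 4) / (-2 - (-3)) = -12
P[-5/2,-2,3] = (-3/5 - (-8)) / (3 - (-5/2)) = 74/55
P[-3,-5/2,-2,3] = (74/55 - (-12)) / (3 - (-3)) = 367/165
P(t) = 4 + 4·(t + 3) + (-12)·(t + 3)(t + 5/2) + (367/165)·(t + 3)(t + 5/2)(t + 2)
Expanding: P(t) = (367/165)t^3 + (103/22)t^2 - (6881/330)t - 447/11

P(t) = (367/165)t^3 + (103/22)t^2 - (6881/330)t - 447/11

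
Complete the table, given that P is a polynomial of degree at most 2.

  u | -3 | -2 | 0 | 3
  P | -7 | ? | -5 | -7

The 3 known values determine P uniquely (degree ≤ 2).
Evaluate each Lagrange basis at u = -2:
L_0(-2) = (-2)·(-5)/[(-3)·(-6)] = 5/9
L_1(-2) = (1)·(-5)/[(3)·(-3)] = 5/9
L_2(-2) = (1)·(-2)/[(6)·(3)] = -1/9
Sum: (-7)·(5/9) + (-5)·(5/9) + (-7)·(-1/9) = -53/9

-53/9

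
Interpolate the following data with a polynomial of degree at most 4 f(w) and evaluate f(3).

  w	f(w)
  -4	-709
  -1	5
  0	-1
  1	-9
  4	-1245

Using Newton's divided-difference form:
f[-4,-1] = (5 - (-709)) / (-1 - (-4)) = 238
f[-1,0] = (-1 - 5) / (0 - (-1)) = -6
f[0,1] = (-9 - (-1)) / (1 - 0) = -8
f[1,4] = (-1245 - (-9)) / (4 - 1) = -412
f[-4,-1,0] = (-6 - 238) / (0 - (-4)) = -61
f[-1,0,1] = (-8 - (-6)) / (1 - (-1)) = -1
f[0,1,4] = (-412 - (-8)) / (4 - 0) = -101
f[-4,-1,0,1] = (-1 - (-61)) / (1 - (-4)) = 12
f[-1,0,1,4] = (-101 - (-1)) / (4 - (-1)) = -20
f[-4,-1,0,1,4] = (-20 - 12) / (4 - (-4)) = -4
f(3) = -709 + 238·(7) + (-61)·(7)·(4) + 12·(7)·(4)·(3) + (-4)·(7)·(4)·(3)·(2) = -415

-415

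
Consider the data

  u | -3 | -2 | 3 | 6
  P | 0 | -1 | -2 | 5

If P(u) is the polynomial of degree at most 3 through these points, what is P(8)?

Evaluate each Lagrange basis at u = 8:
L_0(8) = (10)·(5)·(2)/[(-1)·(-6)·(-9)] = -50/27
L_1(8) = (11)·(5)·(2)/[(1)·(-5)·(-8)] = 11/4
L_2(8) = (11)·(10)·(2)/[(6)·(5)·(-3)] = -22/9
L_3(8) = (11)·(10)·(5)/[(9)·(8)·(3)] = 275/108
Sum: 0 + (-1)·(11/4) + (-2)·(-22/9) + 5·(275/108) = 803/54

803/54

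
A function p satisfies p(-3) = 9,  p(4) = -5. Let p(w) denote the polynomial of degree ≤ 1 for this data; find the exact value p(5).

Evaluate each Lagrange basis at w = 5:
L_0(5) = (1)/[(-7)] = -1/7
L_1(5) = (8)/[(7)] = 8/7
Sum: 9·(-1/7) + (-5)·(8/7) = -7

-7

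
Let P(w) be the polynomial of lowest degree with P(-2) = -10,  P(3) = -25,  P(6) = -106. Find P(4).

Evaluate each Lagrange basis at w = 4:
L_0(4) = (1)·(-2)/[(-5)·(-8)] = -1/20
L_1(4) = (6)·(-2)/[(5)·(-3)] = 4/5
L_2(4) = (6)·(1)/[(8)·(3)] = 1/4
Sum: (-10)·(-1/20) + (-25)·(4/5) + (-106)·(1/4) = -46

-46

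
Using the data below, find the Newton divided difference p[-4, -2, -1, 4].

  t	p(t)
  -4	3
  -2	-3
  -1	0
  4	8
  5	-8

-67/240

p[-4,-2] = (-3 - 3) / (-2 - (-4)) = -3
p[-2,-1] = (0 - (-3)) / (-1 - (-2)) = 3
p[-1,4] = (8 - 0) / (4 - (-1)) = 8/5
p[-4,-2,-1] = (3 - (-3)) / (-1 - (-4)) = 2
p[-2,-1,4] = (8/5 - 3) / (4 - (-2)) = -7/30
p[-4,-2,-1,4] = (-7/30 - 2) / (4 - (-4)) = -67/240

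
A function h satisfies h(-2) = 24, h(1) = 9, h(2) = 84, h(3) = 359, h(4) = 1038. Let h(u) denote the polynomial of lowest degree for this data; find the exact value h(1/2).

39/16

Evaluate each Lagrange basis at u = 1/2:
L_0(1/2) = (-1/2)·(-3/2)·(-5/2)·(-7/2)/[(-3)·(-4)·(-5)·(-6)] = 7/384
L_1(1/2) = (5/2)·(-3/2)·(-5/2)·(-7/2)/[(3)·(-1)·(-2)·(-3)] = 175/96
L_2(1/2) = (5/2)·(-1/2)·(-5/2)·(-7/2)/[(4)·(1)·(-1)·(-2)] = -175/128
L_3(1/2) = (5/2)·(-1/2)·(-3/2)·(-7/2)/[(5)·(2)·(1)·(-1)] = 21/32
L_4(1/2) = (5/2)·(-1/2)·(-3/2)·(-5/2)/[(6)·(3)·(2)·(1)] = -25/192
Sum: 24·(7/384) + 9·(175/96) + 84·(-175/128) + 359·(21/32) + 1038·(-25/192) = 39/16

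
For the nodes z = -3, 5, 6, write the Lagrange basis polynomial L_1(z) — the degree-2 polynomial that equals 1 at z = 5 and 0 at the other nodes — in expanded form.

L_1(z) = -(1/8)z^2 + (3/8)z + 9/4

L_1(z) = (z + 3)(z - 6) / [(8)·(-1)]
       = (z^2 - 3z - 18) / (-8)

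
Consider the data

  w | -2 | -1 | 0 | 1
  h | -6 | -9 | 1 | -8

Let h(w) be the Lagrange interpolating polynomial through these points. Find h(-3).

L_0(-3) = (-2)·(-3)·(-4)/[(-1)·(-2)·(-3)] = 4
L_1(-3) = (-1)·(-3)·(-4)/[(1)·(-1)·(-2)] = -6
L_2(-3) = (-1)·(-2)·(-4)/[(2)·(1)·(-1)] = 4
L_3(-3) = (-1)·(-2)·(-3)/[(3)·(2)·(1)] = -1
Sum: (-6)·(4) + (-9)·(-6) + 1·(4) + (-8)·(-1) = 42

42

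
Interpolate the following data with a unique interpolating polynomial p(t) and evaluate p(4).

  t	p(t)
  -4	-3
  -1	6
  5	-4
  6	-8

Evaluate each Lagrange basis at t = 4:
L_0(4) = (5)·(-1)·(-2)/[(-3)·(-9)·(-10)] = -1/27
L_1(4) = (8)·(-1)·(-2)/[(3)·(-6)·(-7)] = 8/63
L_2(4) = (8)·(5)·(-2)/[(9)·(6)·(-1)] = 40/27
L_3(4) = (8)·(5)·(-1)/[(10)·(7)·(1)] = -4/7
Sum: (-3)·(-1/27) + 6·(8/63) + (-4)·(40/27) + (-8)·(-4/7) = -13/27

-13/27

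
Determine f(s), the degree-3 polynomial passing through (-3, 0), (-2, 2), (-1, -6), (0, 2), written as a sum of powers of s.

f(s) = (13/3)s^3 + 21s^2 + (74/3)s + 2

Newton's divided differences:
f[-3,-2] = (2 - 0) / (-2 - (-3)) = 2
f[-2,-1] = (-6 - 2) / (-1 - (-2)) = -8
f[-1,0] = (2 - (-6)) / (0 - (-1)) = 8
f[-3,-2,-1] = (-8 - 2) / (-1 - (-3)) = -5
f[-2,-1,0] = (8 - (-8)) / (0 - (-2)) = 8
f[-3,-2,-1,0] = (8 - (-5)) / (0 - (-3)) = 13/3
f(s) = 2·(s + 3) + (-5)·(s + 3)(s + 2) + (13/3)·(s + 3)(s + 2)(s + 1)
Expanding: f(s) = (13/3)s^3 + 21s^2 + (74/3)s + 2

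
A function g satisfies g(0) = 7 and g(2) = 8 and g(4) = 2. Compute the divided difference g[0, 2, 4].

-7/8

g[0,2] = (8 - 7) / (2 - 0) = 1/2
g[2,4] = (2 - 8) / (4 - 2) = -3
g[0,2,4] = (-3 - 1/2) / (4 - 0) = -7/8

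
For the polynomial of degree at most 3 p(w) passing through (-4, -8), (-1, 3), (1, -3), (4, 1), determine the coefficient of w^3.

The leading coefficient equals the top divided difference p[-4,-1,1,4].
p[-4,-1] = (3 - (-8)) / (-1 - (-4)) = 11/3
p[-1,1] = (-3 - 3) / (1 - (-1)) = -3
p[1,4] = (1 - (-3)) / (4 - 1) = 4/3
p[-4,-1,1] = (-3 - 11/3) / (1 - (-4)) = -4/3
p[-1,1,4] = (4/3 - (-3)) / (4 - (-1)) = 13/15
p[-4,-1,1,4] = (13/15 - (-4/3)) / (4 - (-4)) = 11/40

11/40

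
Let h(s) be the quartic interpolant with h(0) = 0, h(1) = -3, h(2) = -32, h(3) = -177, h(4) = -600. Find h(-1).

-5

Using Newton's divided-difference form:
h[0,1] = (-3 - 0) / (1 - 0) = -3
h[1,2] = (-32 - (-3)) / (2 - 1) = -29
h[2,3] = (-177 - (-32)) / (3 - 2) = -145
h[3,4] = (-600 - (-177)) / (4 - 3) = -423
h[0,1,2] = (-29 - (-3)) / (2 - 0) = -13
h[1,2,3] = (-145 - (-29)) / (3 - 1) = -58
h[2,3,4] = (-423 - (-145)) / (4 - 2) = -139
h[0,1,2,3] = (-58 - (-13)) / (3 - 0) = -15
h[1,2,3,4] = (-139 - (-58)) / (4 - 1) = -27
h[0,1,2,3,4] = (-27 - (-15)) / (4 - 0) = -3
h(-1) = 0 + (-3)·(-1) + (-13)·(-1)·(-2) + (-15)·(-1)·(-2)·(-3) + (-3)·(-1)·(-2)·(-3)·(-4) = -5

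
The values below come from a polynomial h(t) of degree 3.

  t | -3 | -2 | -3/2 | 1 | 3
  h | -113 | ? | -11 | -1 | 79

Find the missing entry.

The 4 known values determine h uniquely (degree ≤ 3).
Evaluate each Lagrange basis at t = -2:
L_0(-2) = (-1/2)·(-3)·(-5)/[(-3/2)·(-4)·(-6)] = 5/24
L_1(-2) = (1)·(-3)·(-5)/[(3/2)·(-5/2)·(-9/2)] = 8/9
L_2(-2) = (1)·(-1/2)·(-5)/[(4)·(5/2)·(-2)] = -1/8
L_3(-2) = (1)·(-1/2)·(-3)/[(6)·(9/2)·(2)] = 1/36
Sum: (-113)·(5/24) + (-11)·(8/9) + (-1)·(-1/8) + 79·(1/36) = -31

-31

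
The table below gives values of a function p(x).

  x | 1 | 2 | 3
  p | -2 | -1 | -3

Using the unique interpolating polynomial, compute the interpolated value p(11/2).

Evaluate each Lagrange basis at x = 11/2:
L_0(11/2) = (7/2)·(5/2)/[(-1)·(-2)] = 35/8
L_1(11/2) = (9/2)·(5/2)/[(1)·(-1)] = -45/4
L_2(11/2) = (9/2)·(7/2)/[(2)·(1)] = 63/8
Sum: (-2)·(35/8) + (-1)·(-45/4) + (-3)·(63/8) = -169/8

-169/8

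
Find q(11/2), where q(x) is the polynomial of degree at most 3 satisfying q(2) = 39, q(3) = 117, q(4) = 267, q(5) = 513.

1359/2

L_0(11/2) = (5/2)·(3/2)·(1/2)/[(-1)·(-2)·(-3)] = -5/16
L_1(11/2) = (7/2)·(3/2)·(1/2)/[(1)·(-1)·(-2)] = 21/16
L_2(11/2) = (7/2)·(5/2)·(1/2)/[(2)·(1)·(-1)] = -35/16
L_3(11/2) = (7/2)·(5/2)·(3/2)/[(3)·(2)·(1)] = 35/16
Sum: 39·(-5/16) + 117·(21/16) + 267·(-35/16) + 513·(35/16) = 1359/2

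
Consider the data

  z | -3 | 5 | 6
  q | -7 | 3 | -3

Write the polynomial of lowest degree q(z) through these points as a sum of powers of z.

Build the Lagrange basis polynomials:
L_0(z) = (z - 5)(z - 6) / [72] = (1/72)z^2 - (11/72)z + 5/12
L_1(z) = (z + 3)(z - 6) / [-8] = -(1/8)z^2 + (3/8)z + 9/4
L_2(z) = (z + 3)(z - 5) / [9] = (1/9)z^2 - (2/9)z - 5/3
q(z) = (-7)·L_0 + 3·L_1 + (-3)·L_2
  (-7)·L_0(z) = -(7/72)z^2 + (77/72)z - 35/12
  3·L_1(z) = -(3/8)z^2 + (9/8)z + 27/4
  (-3)·L_2(z) = -(1/3)z^2 + (2/3)z + 5
Adding term by term: -(29/36)z^2 + (103/36)z + 53/6

q(z) = -(29/36)z^2 + (103/36)z + 53/6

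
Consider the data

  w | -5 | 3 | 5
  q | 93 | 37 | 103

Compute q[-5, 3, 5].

4

q[-5,3] = (37 - 93) / (3 - (-5)) = -7
q[3,5] = (103 - 37) / (5 - 3) = 33
q[-5,3,5] = (33 - (-7)) / (5 - (-5)) = 4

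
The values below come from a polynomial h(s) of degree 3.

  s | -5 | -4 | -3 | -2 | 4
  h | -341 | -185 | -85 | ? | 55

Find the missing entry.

The 4 known values determine h uniquely (degree ≤ 3).
Evaluate each Lagrange basis at s = -2:
L_0(-2) = (2)·(1)·(-6)/[(-1)·(-2)·(-9)] = 2/3
L_1(-2) = (3)·(1)·(-6)/[(1)·(-1)·(-8)] = -9/4
L_2(-2) = (3)·(2)·(-6)/[(2)·(1)·(-7)] = 18/7
L_3(-2) = (3)·(2)·(1)/[(9)·(8)·(7)] = 1/84
Sum: (-341)·(2/3) + (-185)·(-9/4) + (-85)·(18/7) + 55·(1/84) = -29

-29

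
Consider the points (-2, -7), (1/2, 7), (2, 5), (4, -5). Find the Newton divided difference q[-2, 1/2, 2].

-26/15

q[-2,1/2] = (7 - (-7)) / (1/2 - (-2)) = 28/5
q[1/2,2] = (5 - 7) / (2 - 1/2) = -4/3
q[-2,1/2,2] = (-4/3 - 28/5) / (2 - (-2)) = -26/15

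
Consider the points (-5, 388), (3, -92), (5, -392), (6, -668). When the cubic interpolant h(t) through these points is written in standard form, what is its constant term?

L_0(t) = (t - 3)(t - 5)(t - 6) / [-880] = -(1/880)t^3 + (7/440)t^2 - (63/880)t + 9/88
L_1(t) = (t + 5)(t - 5)(t - 6) / [48] = (1/48)t^3 - (1/8)t^2 - (25/48)t + 25/8
L_2(t) = (t + 5)(t - 3)(t - 6) / [-20] = -(1/20)t^3 + (1/5)t^2 + (27/20)t - 9/2
L_3(t) = (t + 5)(t - 3)(t - 5) / [33] = (1/33)t^3 - (1/11)t^2 - (25/33)t + 25/11
h(t) = 388·L_0 + (-92)·L_1 + (-392)·L_2 + (-668)·L_3
Only the constant term is needed; take it from each L_i and combine:
388·(9/88) + (-92)·(25/8) + (-392)·(-9/2) + (-668)·(25/11) = -2

-2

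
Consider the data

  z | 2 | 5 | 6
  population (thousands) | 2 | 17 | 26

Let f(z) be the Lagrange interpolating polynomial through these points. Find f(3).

Evaluate each Lagrange basis at z = 3:
L_0(3) = (-2)·(-3)/[(-3)·(-4)] = 1/2
L_1(3) = (1)·(-3)/[(3)·(-1)] = 1
L_2(3) = (1)·(-2)/[(4)·(1)] = -1/2
Sum: 2·(1/2) + 17·(1) + 26·(-1/2) = 5

5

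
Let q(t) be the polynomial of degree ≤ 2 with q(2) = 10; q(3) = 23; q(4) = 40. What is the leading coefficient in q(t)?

2

The leading coefficient equals the top divided difference q[2,3,4].
q[2,3] = (23 - 10) / (3 - 2) = 13
q[3,4] = (40 - 23) / (4 - 3) = 17
q[2,3,4] = (17 - 13) / (4 - 2) = 2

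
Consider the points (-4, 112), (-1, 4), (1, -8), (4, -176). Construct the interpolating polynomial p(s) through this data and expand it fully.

Newton's divided differences:
p[-4,-1] = (4 - 112) / (-1 - (-4)) = -36
p[-1,1] = (-8 - 4) / (1 - (-1)) = -6
p[1,4] = (-176 - (-8)) / (4 - 1) = -56
p[-4,-1,1] = (-6 - (-36)) / (1 - (-4)) = 6
p[-1,1,4] = (-56 - (-6)) / (4 - (-1)) = -10
p[-4,-1,1,4] = (-10 - 6) / (4 - (-4)) = -2
p(s) = 112 + (-36)·(s + 4) + 6·(s + 4)(s + 1) + (-2)·(s + 4)(s + 1)(s - 1)
Expanding: p(s) = -2s^3 - 2s^2 - 4s

p(s) = -2s^3 - 2s^2 - 4s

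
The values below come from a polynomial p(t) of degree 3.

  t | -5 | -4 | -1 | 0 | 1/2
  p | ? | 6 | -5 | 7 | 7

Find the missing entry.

The 4 known values determine p uniquely (degree ≤ 3).
L_0(-5) = (-4)·(-5)·(-11/2)/[(-3)·(-4)·(-9/2)] = 55/27
L_1(-5) = (-1)·(-5)·(-11/2)/[(3)·(-1)·(-3/2)] = -55/9
L_2(-5) = (-1)·(-4)·(-11/2)/[(4)·(1)·(-1/2)] = 11
L_3(-5) = (-1)·(-4)·(-5)/[(9/2)·(3/2)·(1/2)] = -160/27
Sum: 6·(55/27) + (-5)·(-55/9) + 7·(11) + 7·(-160/27) = 2114/27

2114/27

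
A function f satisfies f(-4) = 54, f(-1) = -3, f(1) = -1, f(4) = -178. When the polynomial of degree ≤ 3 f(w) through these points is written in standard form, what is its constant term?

2

Build the Lagrange basis polynomials:
L_0(w) = (w + 1)(w - 1)(w - 4) / [-120] = -(1/120)w^3 + (1/30)w^2 + (1/120)w - 1/30
L_1(w) = (w + 4)(w - 1)(w - 4) / [30] = (1/30)w^3 - (1/30)w^2 - (8/15)w + 8/15
L_2(w) = (w + 4)(w + 1)(w - 4) / [-30] = -(1/30)w^3 - (1/30)w^2 + (8/15)w + 8/15
L_3(w) = (w + 4)(w + 1)(w - 1) / [120] = (1/120)w^3 + (1/30)w^2 - (1/120)w - 1/30
f(w) = 54·L_0 + (-3)·L_1 + (-1)·L_2 + (-178)·L_3
Only the constant term is needed; take it from each L_i and combine:
54·(-1/30) + (-3)·(8/15) + (-1)·(8/15) + (-178)·(-1/30) = 2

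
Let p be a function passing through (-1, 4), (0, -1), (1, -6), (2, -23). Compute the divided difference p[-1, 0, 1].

p[-1,0] = (-1 - 4) / (0 - (-1)) = -5
p[0,1] = (-6 - (-1)) / (1 - 0) = -5
p[-1,0,1] = (-5 - (-5)) / (1 - (-1)) = 0

0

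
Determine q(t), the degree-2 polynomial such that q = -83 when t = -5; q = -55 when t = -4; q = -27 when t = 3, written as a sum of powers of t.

q(t) = -3t^2 + t - 3

Build the Lagrange basis polynomials:
L_0(t) = (t + 4)(t - 3) / [8] = (1/8)t^2 + (1/8)t - 3/2
L_1(t) = (t + 5)(t - 3) / [-7] = -(1/7)t^2 - (2/7)t + 15/7
L_2(t) = (t + 5)(t + 4) / [56] = (1/56)t^2 + (9/56)t + 5/14
q(t) = (-83)·L_0 + (-55)·L_1 + (-27)·L_2
  (-83)·L_0(t) = -(83/8)t^2 - (83/8)t + 249/2
  (-55)·L_1(t) = (55/7)t^2 + (110/7)t - 825/7
  (-27)·L_2(t) = -(27/56)t^2 - (243/56)t - 135/14
Adding term by term: -3t^2 + t - 3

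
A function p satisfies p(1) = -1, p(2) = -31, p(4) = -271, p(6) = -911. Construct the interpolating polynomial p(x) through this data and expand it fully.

p(x) = -4x^3 - 2x^2 + 4x + 1

Build the Lagrange basis polynomials:
L_0(x) = (x - 2)(x - 4)(x - 6) / [-15] = -(1/15)x^3 + (4/5)x^2 - (44/15)x + 16/5
L_1(x) = (x - 1)(x - 4)(x - 6) / [8] = (1/8)x^3 - (11/8)x^2 + (17/4)x - 3
L_2(x) = (x - 1)(x - 2)(x - 6) / [-12] = -(1/12)x^3 + (3/4)x^2 - (5/3)x + 1
L_3(x) = (x - 1)(x - 2)(x - 4) / [40] = (1/40)x^3 - (7/40)x^2 + (7/20)x - 1/5
p(x) = (-1)·L_0 + (-31)·L_1 + (-271)·L_2 + (-911)·L_3
  (-1)·L_0(x) = (1/15)x^3 - (4/5)x^2 + (44/15)x - 16/5
  (-31)·L_1(x) = -(31/8)x^3 + (341/8)x^2 - (527/4)x + 93
  (-271)·L_2(x) = (271/12)x^3 - (813/4)x^2 + (1355/3)x - 271
  (-911)·L_3(x) = -(911/40)x^3 + (6377/40)x^2 - (6377/20)x + 911/5
Adding term by term: -4x^3 - 2x^2 + 4x + 1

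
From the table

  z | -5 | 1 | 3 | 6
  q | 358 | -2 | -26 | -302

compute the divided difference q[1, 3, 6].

q[1,3] = (-26 - (-2)) / (3 - 1) = -12
q[3,6] = (-302 - (-26)) / (6 - 3) = -92
q[1,3,6] = (-92 - (-12)) / (6 - 1) = -16

-16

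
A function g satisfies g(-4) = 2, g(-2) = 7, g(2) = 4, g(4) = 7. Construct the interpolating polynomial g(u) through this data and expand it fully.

L_0(u) = (u + 2)(u - 2)(u - 4) / [-96] = -(1/96)u^3 + (1/24)u^2 + (1/24)u - 1/6
L_1(u) = (u + 4)(u - 2)(u - 4) / [48] = (1/48)u^3 - (1/24)u^2 - (1/3)u + 2/3
L_2(u) = (u + 4)(u + 2)(u - 4) / [-48] = -(1/48)u^3 - (1/24)u^2 + (1/3)u + 2/3
L_3(u) = (u + 4)(u + 2)(u - 2) / [96] = (1/96)u^3 + (1/24)u^2 - (1/24)u - 1/6
g(u) = 2·L_0 + 7·L_1 + 4·L_2 + 7·L_3
  2·L_0(u) = -(1/48)u^3 + (1/12)u^2 + (1/12)u - 1/3
  7·L_1(u) = (7/48)u^3 - (7/24)u^2 - (7/3)u + 14/3
  4·L_2(u) = -(1/12)u^3 - (1/6)u^2 + (4/3)u + 8/3
  7·L_3(u) = (7/96)u^3 + (7/24)u^2 - (7/24)u - 7/6
Adding term by term: (11/96)u^3 - (1/12)u^2 - (29/24)u + 35/6

g(u) = (11/96)u^3 - (1/12)u^2 - (29/24)u + 35/6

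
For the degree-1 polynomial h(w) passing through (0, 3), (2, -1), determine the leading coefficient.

The leading coefficient equals the top divided difference h[0,2].
h[0,2] = (-1 - 3) / (2 - 0) = -2

-2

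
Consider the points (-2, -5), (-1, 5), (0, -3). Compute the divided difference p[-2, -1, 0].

-9

p[-2,-1] = (5 - (-5)) / (-1 - (-2)) = 10
p[-1,0] = (-3 - 5) / (0 - (-1)) = -8
p[-2,-1,0] = (-8 - 10) / (0 - (-2)) = -9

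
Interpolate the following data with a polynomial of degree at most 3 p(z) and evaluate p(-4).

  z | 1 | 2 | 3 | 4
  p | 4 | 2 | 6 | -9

L_0(-4) = (-6)·(-7)·(-8)/[(-1)·(-2)·(-3)] = 56
L_1(-4) = (-5)·(-7)·(-8)/[(1)·(-1)·(-2)] = -140
L_2(-4) = (-5)·(-6)·(-8)/[(2)·(1)·(-1)] = 120
L_3(-4) = (-5)·(-6)·(-7)/[(3)·(2)·(1)] = -35
Sum: 4·(56) + 2·(-140) + 6·(120) + (-9)·(-35) = 979

979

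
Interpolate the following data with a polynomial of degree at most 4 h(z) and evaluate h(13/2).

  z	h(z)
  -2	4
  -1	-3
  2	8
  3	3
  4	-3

3503/64

Using Newton's divided-difference form:
h[-2,-1] = (-3 - 4) / (-1 - (-2)) = -7
h[-1,2] = (8 - (-3)) / (2 - (-1)) = 11/3
h[2,3] = (3 - 8) / (3 - 2) = -5
h[3,4] = (-3 - 3) / (4 - 3) = -6
h[-2,-1,2] = (11/3 - (-7)) / (2 - (-2)) = 8/3
h[-1,2,3] = (-5 - 11/3) / (3 - (-1)) = -13/6
h[2,3,4] = (-6 - (-5)) / (4 - 2) = -1/2
h[-2,-1,2,3] = (-13/6 - 8/3) / (3 - (-2)) = -29/30
h[-1,2,3,4] = (-1/2 - (-13/6)) / (4 - (-1)) = 1/3
h[-2,-1,2,3,4] = (1/3 - (-29/30)) / (4 - (-2)) = 13/60
h(13/2) = 4 + (-7)·(17/2) + (8/3)·(17/2)·(15/2) + (-29/30)·(17/2)·(15/2)·(9/2) + (13/60)·(17/2)·(15/2)·(9/2)·(7/2) = 3503/64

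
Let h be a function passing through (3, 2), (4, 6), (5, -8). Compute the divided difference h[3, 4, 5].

h[3,4] = (6 - 2) / (4 - 3) = 4
h[4,5] = (-8 - 6) / (5 - 4) = -14
h[3,4,5] = (-14 - 4) / (5 - 3) = -9

-9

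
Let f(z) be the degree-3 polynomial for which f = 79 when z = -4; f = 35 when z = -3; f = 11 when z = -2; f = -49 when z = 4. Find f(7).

Evaluate each Lagrange basis at z = 7:
L_0(7) = (10)·(9)·(3)/[(-1)·(-2)·(-8)] = -135/8
L_1(7) = (11)·(9)·(3)/[(1)·(-1)·(-7)] = 297/7
L_2(7) = (11)·(10)·(3)/[(2)·(1)·(-6)] = -55/2
L_3(7) = (11)·(10)·(9)/[(8)·(7)·(6)] = 165/56
Sum: 79·(-135/8) + 35·(297/7) + 11·(-55/2) + (-49)·(165/56) = -295

-295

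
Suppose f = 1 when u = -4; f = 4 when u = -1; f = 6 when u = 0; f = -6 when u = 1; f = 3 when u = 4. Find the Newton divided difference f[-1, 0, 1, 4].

f[-1,0] = (6 - 4) / (0 - (-1)) = 2
f[0,1] = (-6 - 6) / (1 - 0) = -12
f[1,4] = (3 - (-6)) / (4 - 1) = 3
f[-1,0,1] = (-12 - 2) / (1 - (-1)) = -7
f[0,1,4] = (3 - (-12)) / (4 - 0) = 15/4
f[-1,0,1,4] = (15/4 - (-7)) / (4 - (-1)) = 43/20

43/20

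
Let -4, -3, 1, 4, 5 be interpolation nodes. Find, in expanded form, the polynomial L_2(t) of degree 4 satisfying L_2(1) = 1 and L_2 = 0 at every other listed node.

L_2(t) = (t + 4)(t + 3)(t - 4)(t - 5) / [(5)·(4)·(-3)·(-4)]
       = (t^4 - 2t^3 - 31t^2 + 32t + 240) / (240)

L_2(t) = (1/240)t^4 - (1/120)t^3 - (31/240)t^2 + (2/15)t + 1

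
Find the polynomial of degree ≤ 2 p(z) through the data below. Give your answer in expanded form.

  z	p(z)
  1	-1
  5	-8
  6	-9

Build the Lagrange basis polynomials:
L_0(z) = (z - 5)(z - 6) / [20] = (1/20)z^2 - (11/20)z + 3/2
L_1(z) = (z - 1)(z - 6) / [-4] = -(1/4)z^2 + (7/4)z - 3/2
L_2(z) = (z - 1)(z - 5) / [5] = (1/5)z^2 - (6/5)z + 1
p(z) = (-1)·L_0 + (-8)·L_1 + (-9)·L_2
  (-1)·L_0(z) = -(1/20)z^2 + (11/20)z - 3/2
  (-8)·L_1(z) = 2z^2 - 14z + 12
  (-9)·L_2(z) = -(9/5)z^2 + (54/5)z - 9
Adding term by term: (3/20)z^2 - (53/20)z + 3/2

p(z) = (3/20)z^2 - (53/20)z + 3/2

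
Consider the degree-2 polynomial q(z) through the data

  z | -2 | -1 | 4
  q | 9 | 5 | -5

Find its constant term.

5/3

Build the Lagrange basis polynomials:
L_0(z) = (z + 1)(z - 4) / [6] = (1/6)z^2 - (1/2)z - 2/3
L_1(z) = (z + 2)(z - 4) / [-5] = -(1/5)z^2 + (2/5)z + 8/5
L_2(z) = (z + 2)(z + 1) / [30] = (1/30)z^2 + (1/10)z + 1/15
q(z) = 9·L_0 + 5·L_1 + (-5)·L_2
Only the constant term is needed; take it from each L_i and combine:
9·(-2/3) + 5·(8/5) + (-5)·(1/15) = 5/3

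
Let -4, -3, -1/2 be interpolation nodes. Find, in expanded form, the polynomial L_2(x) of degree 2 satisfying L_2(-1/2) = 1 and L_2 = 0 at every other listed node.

L_2(x) = (4/35)x^2 + (4/5)x + 48/35

L_2(x) = (x + 4)(x + 3) / [(7/2)·(5/2)]
       = (x^2 + 7x + 12) / (35/4)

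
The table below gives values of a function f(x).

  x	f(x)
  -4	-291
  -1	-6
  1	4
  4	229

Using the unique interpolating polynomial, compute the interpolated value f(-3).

L_0(-3) = (-2)·(-4)·(-7)/[(-3)·(-5)·(-8)] = 7/15
L_1(-3) = (1)·(-4)·(-7)/[(3)·(-2)·(-5)] = 14/15
L_2(-3) = (1)·(-2)·(-7)/[(5)·(2)·(-3)] = -7/15
L_3(-3) = (1)·(-2)·(-4)/[(8)·(5)·(3)] = 1/15
Sum: (-291)·(7/15) + (-6)·(14/15) + 4·(-7/15) + 229·(1/15) = -128

-128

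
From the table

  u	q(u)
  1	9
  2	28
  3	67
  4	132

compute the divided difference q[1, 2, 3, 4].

1

q[1,2] = (28 - 9) / (2 - 1) = 19
q[2,3] = (67 - 28) / (3 - 2) = 39
q[3,4] = (132 - 67) / (4 - 3) = 65
q[1,2,3] = (39 - 19) / (3 - 1) = 10
q[2,3,4] = (65 - 39) / (4 - 2) = 13
q[1,2,3,4] = (13 - 10) / (4 - 1) = 1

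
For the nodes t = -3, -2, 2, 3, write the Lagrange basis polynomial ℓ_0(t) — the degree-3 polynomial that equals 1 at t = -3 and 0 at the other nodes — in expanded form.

ℓ_0(t) = -(1/30)t^3 + (1/10)t^2 + (2/15)t - 2/5

ℓ_0(t) = (t + 2)(t - 2)(t - 3) / [(-1)·(-5)·(-6)]
       = (t^3 - 3t^2 - 4t + 12) / (-30)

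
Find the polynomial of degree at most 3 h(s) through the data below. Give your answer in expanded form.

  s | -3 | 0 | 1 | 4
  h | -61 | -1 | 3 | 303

h(s) = 4s^3 + 4s^2 - 4s - 1

Build the Lagrange basis polynomials:
L_0(s) = s(s - 1)(s - 4) / [-84] = -(1/84)s^3 + (5/84)s^2 - (1/21)s
L_1(s) = (s + 3)(s - 1)(s - 4) / [12] = (1/12)s^3 - (1/6)s^2 - (11/12)s + 1
L_2(s) = (s + 3)s(s - 4) / [-12] = -(1/12)s^3 + (1/12)s^2 + s
L_3(s) = (s + 3)s(s - 1) / [84] = (1/84)s^3 + (1/42)s^2 - (1/28)s
h(s) = (-61)·L_0 + (-1)·L_1 + 3·L_2 + 303·L_3
  (-61)·L_0(s) = (61/84)s^3 - (305/84)s^2 + (61/21)s
  (-1)·L_1(s) = -(1/12)s^3 + (1/6)s^2 + (11/12)s - 1
  3·L_2(s) = -(1/4)s^3 + (1/4)s^2 + 3s
  303·L_3(s) = (101/28)s^3 + (101/14)s^2 - (303/28)s
Adding term by term: 4s^3 + 4s^2 - 4s - 1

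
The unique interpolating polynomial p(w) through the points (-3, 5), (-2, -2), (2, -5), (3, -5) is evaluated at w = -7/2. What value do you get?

1631/160

L_0(-7/2) = (-3/2)·(-11/2)·(-13/2)/[(-1)·(-5)·(-6)] = 143/80
L_1(-7/2) = (-1/2)·(-11/2)·(-13/2)/[(1)·(-4)·(-5)] = -143/160
L_2(-7/2) = (-1/2)·(-3/2)·(-13/2)/[(5)·(4)·(-1)] = 39/160
L_3(-7/2) = (-1/2)·(-3/2)·(-11/2)/[(6)·(5)·(1)] = -11/80
Sum: 5·(143/80) + (-2)·(-143/160) + (-5)·(39/160) + (-5)·(-11/80) = 1631/160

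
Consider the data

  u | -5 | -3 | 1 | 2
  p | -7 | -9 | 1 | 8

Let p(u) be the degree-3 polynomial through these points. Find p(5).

Evaluate each Lagrange basis at u = 5:
L_0(5) = (8)·(4)·(3)/[(-2)·(-6)·(-7)] = -8/7
L_1(5) = (10)·(4)·(3)/[(2)·(-4)·(-5)] = 3
L_2(5) = (10)·(8)·(3)/[(6)·(4)·(-1)] = -10
L_3(5) = (10)·(8)·(4)/[(7)·(5)·(1)] = 64/7
Sum: (-7)·(-8/7) + (-9)·(3) + 1·(-10) + 8·(64/7) = 309/7

309/7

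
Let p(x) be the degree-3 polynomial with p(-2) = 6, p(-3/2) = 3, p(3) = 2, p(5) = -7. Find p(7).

-17692/455

Using Newton's divided-difference form:
p[-2,-3/2] = (3 - 6) / (-3/2 - (-2)) = -6
p[-3/2,3] = (2 - 3) / (3 - (-3/2)) = -2/9
p[3,5] = (-7 - 2) / (5 - 3) = -9/2
p[-2,-3/2,3] = (-2/9 - (-6)) / (3 - (-2)) = 52/45
p[-3/2,3,5] = (-9/2 - (-2/9)) / (5 - (-3/2)) = -77/117
p[-2,-3/2,3,5] = (-77/117 - 52/45) / (5 - (-2)) = -1061/4095
p(7) = 6 + (-6)·(9) + (52/45)·(9)·(17/2) + (-1061/4095)·(9)·(17/2)·(4) = -17692/455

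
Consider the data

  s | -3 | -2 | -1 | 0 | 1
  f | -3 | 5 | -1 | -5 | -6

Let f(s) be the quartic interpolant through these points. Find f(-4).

Evaluate each Lagrange basis at s = -4:
L_0(-4) = (-2)·(-3)·(-4)·(-5)/[(-1)·(-2)·(-3)·(-4)] = 5
L_1(-4) = (-1)·(-3)·(-4)·(-5)/[(1)·(-1)·(-2)·(-3)] = -10
L_2(-4) = (-1)·(-2)·(-4)·(-5)/[(2)·(1)·(-1)·(-2)] = 10
L_3(-4) = (-1)·(-2)·(-3)·(-5)/[(3)·(2)·(1)·(-1)] = -5
L_4(-4) = (-1)·(-2)·(-3)·(-4)/[(4)·(3)·(2)·(1)] = 1
Sum: (-3)·(5) + 5·(-10) + (-1)·(10) + (-5)·(-5) + (-6)·(1) = -56

-56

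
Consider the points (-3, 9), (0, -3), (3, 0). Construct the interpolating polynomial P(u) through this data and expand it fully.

Newton's divided differences:
P[-3,0] = (-3 - 9) / (0 - (-3)) = -4
P[0,3] = (0 - (-3)) / (3 - 0) = 1
P[-3,0,3] = (1 - (-4)) / (3 - (-3)) = 5/6
P(u) = 9 + (-4)·(u + 3) + (5/6)·(u + 3)u
Expanding: P(u) = (5/6)u^2 - (3/2)u - 3

P(u) = (5/6)u^2 - (3/2)u - 3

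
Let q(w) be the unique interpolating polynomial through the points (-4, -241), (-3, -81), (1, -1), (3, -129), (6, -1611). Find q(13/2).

Evaluate each Lagrange basis at w = 13/2:
L_0(13/2) = (19/2)·(11/2)·(7/2)·(1/2)/[(-1)·(-5)·(-7)·(-10)] = 209/800
L_1(13/2) = (21/2)·(11/2)·(7/2)·(1/2)/[(1)·(-4)·(-6)·(-9)] = -539/1152
L_2(13/2) = (21/2)·(19/2)·(7/2)·(1/2)/[(5)·(4)·(-2)·(-5)] = 2793/3200
L_3(13/2) = (21/2)·(19/2)·(11/2)·(1/2)/[(7)·(6)·(2)·(-3)] = -209/192
L_4(13/2) = (21/2)·(19/2)·(11/2)·(7/2)/[(10)·(9)·(5)·(3)] = 10241/7200
Sum: (-241)·(209/800) + (-81)·(-539/1152) + (-1)·(2793/3200) + (-129)·(-209/192) + (-1611)·(10241/7200) = -34831/16

-34831/16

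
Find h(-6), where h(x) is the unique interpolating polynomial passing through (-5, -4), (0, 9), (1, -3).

-106/5

Evaluate each Lagrange basis at x = -6:
L_0(-6) = (-6)·(-7)/[(-5)·(-6)] = 7/5
L_1(-6) = (-1)·(-7)/[(5)·(-1)] = -7/5
L_2(-6) = (-1)·(-6)/[(6)·(1)] = 1
Sum: (-4)·(7/5) + 9·(-7/5) + (-3)·(1) = -106/5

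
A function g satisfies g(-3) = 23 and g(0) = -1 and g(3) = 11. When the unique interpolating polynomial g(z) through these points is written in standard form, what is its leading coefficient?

2

L_0(z) = z(z - 3) / [18] = (1/18)z^2 - (1/6)z
L_1(z) = (z + 3)(z - 3) / [-9] = -(1/9)z^2 + 1
L_2(z) = (z + 3)z / [18] = (1/18)z^2 + (1/6)z
g(z) = 23·L_0 + (-1)·L_1 + 11·L_2
Only the coefficient of z^2 is needed; take it from each L_i and combine:
23·(1/18) + (-1)·(-1/9) + 11·(1/18) = 2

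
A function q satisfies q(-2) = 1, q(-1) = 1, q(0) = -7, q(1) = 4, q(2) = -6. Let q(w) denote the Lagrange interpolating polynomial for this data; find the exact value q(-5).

Evaluate each Lagrange basis at w = -5:
L_0(-5) = (-4)·(-5)·(-6)·(-7)/[(-1)·(-2)·(-3)·(-4)] = 35
L_1(-5) = (-3)·(-5)·(-6)·(-7)/[(1)·(-1)·(-2)·(-3)] = -105
L_2(-5) = (-3)·(-4)·(-6)·(-7)/[(2)·(1)·(-1)·(-2)] = 126
L_3(-5) = (-3)·(-4)·(-5)·(-7)/[(3)·(2)·(1)·(-1)] = -70
L_4(-5) = (-3)·(-4)·(-5)·(-6)/[(4)·(3)·(2)·(1)] = 15
Sum: 1·(35) + 1·(-105) + (-7)·(126) + 4·(-70) + (-6)·(15) = -1322

-1322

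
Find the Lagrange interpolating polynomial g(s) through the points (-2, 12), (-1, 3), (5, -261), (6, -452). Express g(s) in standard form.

g(s) = -2s^3 - s^2 + 2s + 4

L_0(s) = (s + 1)(s - 5)(s - 6) / [-56] = -(1/56)s^3 + (5/28)s^2 - (19/56)s - 15/28
L_1(s) = (s + 2)(s - 5)(s - 6) / [42] = (1/42)s^3 - (3/14)s^2 + (4/21)s + 10/7
L_2(s) = (s + 2)(s + 1)(s - 6) / [-42] = -(1/42)s^3 + (1/14)s^2 + (8/21)s + 2/7
L_3(s) = (s + 2)(s + 1)(s - 5) / [56] = (1/56)s^3 - (1/28)s^2 - (13/56)s - 5/28
g(s) = 12·L_0 + 3·L_1 + (-261)·L_2 + (-452)·L_3
  12·L_0(s) = -(3/14)s^3 + (15/7)s^2 - (57/14)s - 45/7
  3·L_1(s) = (1/14)s^3 - (9/14)s^2 + (4/7)s + 30/7
  (-261)·L_2(s) = (87/14)s^3 - (261/14)s^2 - (696/7)s - 522/7
  (-452)·L_3(s) = -(113/14)s^3 + (113/7)s^2 + (1469/14)s + 565/7
Adding term by term: -2s^3 - s^2 + 2s + 4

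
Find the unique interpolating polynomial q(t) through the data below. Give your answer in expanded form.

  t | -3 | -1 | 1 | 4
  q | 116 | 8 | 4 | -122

Newton's divided differences:
q[-3,-1] = (8 - 116) / (-1 - (-3)) = -54
q[-1,1] = (4 - 8) / (1 - (-1)) = -2
q[1,4] = (-122 - 4) / (4 - 1) = -42
q[-3,-1,1] = (-2 - (-54)) / (1 - (-3)) = 13
q[-1,1,4] = (-42 - (-2)) / (4 - (-1)) = -8
q[-3,-1,1,4] = (-8 - 13) / (4 - (-3)) = -3
q(t) = 116 + (-54)·(t + 3) + 13·(t + 3)(t + 1) + (-3)·(t + 3)(t + 1)(t - 1)
Expanding: q(t) = -3t^3 + 4t^2 + t + 2

q(t) = -3t^3 + 4t^2 + t + 2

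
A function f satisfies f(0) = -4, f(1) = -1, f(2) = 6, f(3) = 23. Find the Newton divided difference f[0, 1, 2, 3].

f[0,1] = (-1 - (-4)) / (1 - 0) = 3
f[1,2] = (6 - (-1)) / (2 - 1) = 7
f[2,3] = (23 - 6) / (3 - 2) = 17
f[0,1,2] = (7 - 3) / (2 - 0) = 2
f[1,2,3] = (17 - 7) / (3 - 1) = 5
f[0,1,2,3] = (5 - 2) / (3 - 0) = 1

1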